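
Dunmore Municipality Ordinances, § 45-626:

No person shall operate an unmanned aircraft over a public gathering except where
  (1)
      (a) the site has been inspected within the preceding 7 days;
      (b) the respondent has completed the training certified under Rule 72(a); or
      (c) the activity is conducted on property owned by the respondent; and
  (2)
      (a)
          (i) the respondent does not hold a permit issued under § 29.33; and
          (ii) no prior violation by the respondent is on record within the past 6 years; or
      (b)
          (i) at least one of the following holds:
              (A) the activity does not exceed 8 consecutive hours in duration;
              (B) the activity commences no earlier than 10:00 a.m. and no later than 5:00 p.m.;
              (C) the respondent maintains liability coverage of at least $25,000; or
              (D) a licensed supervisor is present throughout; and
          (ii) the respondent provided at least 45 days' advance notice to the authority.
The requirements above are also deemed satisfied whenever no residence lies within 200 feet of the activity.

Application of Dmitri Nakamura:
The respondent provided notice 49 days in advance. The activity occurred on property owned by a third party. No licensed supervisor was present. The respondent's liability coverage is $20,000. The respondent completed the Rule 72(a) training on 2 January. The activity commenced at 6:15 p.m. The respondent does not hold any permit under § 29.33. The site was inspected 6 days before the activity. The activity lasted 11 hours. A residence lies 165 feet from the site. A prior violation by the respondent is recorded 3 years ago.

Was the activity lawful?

No — unlawful.

(a) site inspected — holds.
(b) training certified — met.
(c) own property — not met.
(1): T OR T OR F → true.
(i) not (holds permit) — satisfied.
(ii) no prior violation — not satisfied.
(a) = T AND F = false.
(A) ≤ 8 hrs duration — fails.
(B) start within hours — not satisfied.
(C) coverage ≥ $25,000 — fails.
(D) supervisor present — not met.
(i) = F OR F OR F OR F = false.
(ii) ≥45 days' notice — met.
(b): F AND T → false.
(2) = F OR F = false.
So Overall is not satisfied (T AND F).
Exception (no residence in 200 ft) — not satisfied.
Result: main false OR exception false → false.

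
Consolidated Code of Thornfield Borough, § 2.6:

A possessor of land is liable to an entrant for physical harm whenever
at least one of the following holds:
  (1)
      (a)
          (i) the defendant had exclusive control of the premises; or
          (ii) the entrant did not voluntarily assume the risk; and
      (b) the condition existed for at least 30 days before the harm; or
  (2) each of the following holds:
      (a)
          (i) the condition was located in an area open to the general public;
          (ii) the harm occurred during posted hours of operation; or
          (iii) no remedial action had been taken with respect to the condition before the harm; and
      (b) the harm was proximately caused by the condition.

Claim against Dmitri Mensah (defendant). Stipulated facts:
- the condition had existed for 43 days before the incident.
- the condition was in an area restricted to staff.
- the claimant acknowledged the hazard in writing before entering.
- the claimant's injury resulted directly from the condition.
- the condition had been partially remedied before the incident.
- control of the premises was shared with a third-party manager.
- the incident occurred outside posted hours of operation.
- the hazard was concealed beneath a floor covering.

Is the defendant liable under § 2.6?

No — not liable.

(i) exclusive control — fails.
(ii) no assumed risk — not satisfied.
So (a) is not satisfied (F OR F).
(b) condition ≥30 days old — met.
(1): F AND T → false.
(i) public area — not met.
(ii) during posted hours — fails.
(iii) no remedial action — fails.
So (a) is not satisfied (F OR F OR F).
(b) proximate cause — satisfied.
So (2) is not satisfied (F AND T).
Overall: F OR F → false.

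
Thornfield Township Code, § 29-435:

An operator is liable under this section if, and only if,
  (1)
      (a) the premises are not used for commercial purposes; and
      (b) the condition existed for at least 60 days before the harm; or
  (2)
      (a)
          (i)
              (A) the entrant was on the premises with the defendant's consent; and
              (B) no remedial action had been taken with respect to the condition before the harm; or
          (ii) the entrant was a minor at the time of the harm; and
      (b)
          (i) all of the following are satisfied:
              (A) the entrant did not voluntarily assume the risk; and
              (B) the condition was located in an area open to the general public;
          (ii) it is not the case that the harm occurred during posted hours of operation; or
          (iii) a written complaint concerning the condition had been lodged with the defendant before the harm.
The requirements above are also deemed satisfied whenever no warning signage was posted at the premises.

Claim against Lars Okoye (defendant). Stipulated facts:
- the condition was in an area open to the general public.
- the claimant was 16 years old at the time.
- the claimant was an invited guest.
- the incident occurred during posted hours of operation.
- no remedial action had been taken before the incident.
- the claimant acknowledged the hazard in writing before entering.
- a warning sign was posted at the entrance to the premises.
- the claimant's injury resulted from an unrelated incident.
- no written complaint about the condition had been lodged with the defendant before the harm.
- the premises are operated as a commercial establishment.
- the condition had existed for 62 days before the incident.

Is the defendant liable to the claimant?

(a) not (commercial use) — not satisfied.
(b) condition ≥60 days old — met.
So (1) is not satisfied (F AND T).
(A) consent to enter — holds.
(B) no remedial action — holds.
(i) = T AND T = true.
(ii) entrant a minor — satisfied.
So (a) is satisfied (T OR T).
(A) no assumed risk — not satisfied.
(B) public area — holds.
(i): F AND T → false.
(ii) not (during posted hours) — not met.
(iii) complaint lodged — not met.
(b) = F OR F OR F = false.
So (2) is not satisfied (T AND F).
Overall = F OR F = false.
Exception (no signage posted) — not satisfied.
Result: main false OR exception false → false.

No — not liable.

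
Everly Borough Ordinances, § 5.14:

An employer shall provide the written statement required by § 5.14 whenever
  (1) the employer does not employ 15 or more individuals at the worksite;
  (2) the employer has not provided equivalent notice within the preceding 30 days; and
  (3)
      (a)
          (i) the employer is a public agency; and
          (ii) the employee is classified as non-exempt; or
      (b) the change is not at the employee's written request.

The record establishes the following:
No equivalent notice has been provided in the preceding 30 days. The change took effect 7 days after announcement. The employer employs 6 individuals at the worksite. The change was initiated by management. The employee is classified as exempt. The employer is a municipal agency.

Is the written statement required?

(1) not (≥ 15 at site) — met.
(2) no recent notice — met.
(i) public agency — satisfied.
(ii) non-exempt — fails.
(a): T AND F → false.
(b) not employee-requested — met.
(3) = F OR T = true.
Overall = T AND T AND T = true.

Yes — required.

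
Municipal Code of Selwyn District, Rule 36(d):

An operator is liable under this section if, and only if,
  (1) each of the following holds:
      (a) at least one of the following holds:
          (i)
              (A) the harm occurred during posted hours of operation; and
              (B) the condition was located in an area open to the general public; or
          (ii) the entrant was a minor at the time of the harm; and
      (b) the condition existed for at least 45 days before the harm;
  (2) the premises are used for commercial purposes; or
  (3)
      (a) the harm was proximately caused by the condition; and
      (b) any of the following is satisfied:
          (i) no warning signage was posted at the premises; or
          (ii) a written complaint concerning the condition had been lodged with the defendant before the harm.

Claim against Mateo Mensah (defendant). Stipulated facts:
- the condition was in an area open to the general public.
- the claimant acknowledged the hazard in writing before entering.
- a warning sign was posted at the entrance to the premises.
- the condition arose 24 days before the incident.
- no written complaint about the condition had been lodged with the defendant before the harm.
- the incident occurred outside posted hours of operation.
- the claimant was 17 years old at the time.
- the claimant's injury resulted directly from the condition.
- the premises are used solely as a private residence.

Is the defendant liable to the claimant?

No — not liable.

(A) during posted hours — fails.
(B) public area — satisfied.
(i): F AND T → false.
(ii) entrant a minor — holds.
(a) = F OR T = true.
(b) condition ≥45 days old — not satisfied.
(1) = T AND F = false.
(2) commercial use — fails.
(a) proximate cause — holds.
(i) no signage posted — fails.
(ii) complaint lodged — fails.
(b): F OR F → false.
(3): T AND F → false.
Overall = F OR F OR F = false.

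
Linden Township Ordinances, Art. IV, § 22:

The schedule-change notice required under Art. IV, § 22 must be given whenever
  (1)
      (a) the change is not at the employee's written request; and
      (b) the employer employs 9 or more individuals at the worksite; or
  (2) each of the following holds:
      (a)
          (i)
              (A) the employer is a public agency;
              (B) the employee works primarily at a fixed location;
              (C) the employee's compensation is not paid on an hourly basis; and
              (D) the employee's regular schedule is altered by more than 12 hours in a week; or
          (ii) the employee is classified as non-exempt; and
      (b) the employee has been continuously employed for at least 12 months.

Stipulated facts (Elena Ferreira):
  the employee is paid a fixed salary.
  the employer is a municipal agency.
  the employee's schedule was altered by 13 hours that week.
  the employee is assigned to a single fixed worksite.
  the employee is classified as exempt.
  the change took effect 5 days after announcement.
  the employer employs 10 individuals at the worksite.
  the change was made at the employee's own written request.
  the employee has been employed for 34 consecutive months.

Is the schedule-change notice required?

(a) not employee-requested — not met.
(b) ≥ 9 at site — holds.
(1) = F AND T = false.
(A) public agency — satisfied.
(B) fixed location — holds.
(C) not (hourly-paid) — met.
(D) schedule shift > 12h — satisfied.
(i): T AND T AND T AND T → true.
(ii) non-exempt — fails.
So (a) is satisfied (T OR F).
(b) tenure ≥ 12 mo. — satisfied.
(2): T AND T → true.
So Overall is satisfied (F OR T).

Yes — required.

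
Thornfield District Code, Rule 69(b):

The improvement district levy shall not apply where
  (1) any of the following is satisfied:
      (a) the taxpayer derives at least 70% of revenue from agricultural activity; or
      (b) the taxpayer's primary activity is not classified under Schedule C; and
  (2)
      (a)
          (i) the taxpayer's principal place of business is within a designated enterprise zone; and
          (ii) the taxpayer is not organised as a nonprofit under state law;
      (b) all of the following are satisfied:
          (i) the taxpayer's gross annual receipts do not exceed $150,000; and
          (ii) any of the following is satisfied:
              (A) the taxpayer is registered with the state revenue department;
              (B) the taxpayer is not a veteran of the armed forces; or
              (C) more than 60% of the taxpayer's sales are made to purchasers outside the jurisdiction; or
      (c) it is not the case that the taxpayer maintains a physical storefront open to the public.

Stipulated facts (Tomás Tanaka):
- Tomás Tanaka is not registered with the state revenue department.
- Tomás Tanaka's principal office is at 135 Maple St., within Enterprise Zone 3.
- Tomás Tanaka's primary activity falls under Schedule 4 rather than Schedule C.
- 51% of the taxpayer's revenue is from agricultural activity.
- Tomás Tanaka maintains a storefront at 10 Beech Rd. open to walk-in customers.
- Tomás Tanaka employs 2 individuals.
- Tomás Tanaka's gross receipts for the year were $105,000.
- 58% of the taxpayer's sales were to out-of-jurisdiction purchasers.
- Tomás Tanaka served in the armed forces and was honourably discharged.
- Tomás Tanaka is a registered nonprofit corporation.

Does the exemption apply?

(a) ≥70% agricultural — fails.
(b) not (Schedule C activity) — holds.
So (1) is satisfied (F OR T).
(i) in enterprise zone — met.
(ii) not (nonprofit) — fails.
(a): T AND F → false.
(i) receipts ≤ $150,000 — met.
(A) state-registered — not met.
(B) not (veteran) — not satisfied.
(C) >60% out-of-jur. sales — not met.
So (ii) is not satisfied (F OR F OR F).
So (b) is not satisfied (T AND F).
(c) not (has storefront) — fails.
(2): F OR F OR F → false.
Overall: T AND F → false.

No — not exempt.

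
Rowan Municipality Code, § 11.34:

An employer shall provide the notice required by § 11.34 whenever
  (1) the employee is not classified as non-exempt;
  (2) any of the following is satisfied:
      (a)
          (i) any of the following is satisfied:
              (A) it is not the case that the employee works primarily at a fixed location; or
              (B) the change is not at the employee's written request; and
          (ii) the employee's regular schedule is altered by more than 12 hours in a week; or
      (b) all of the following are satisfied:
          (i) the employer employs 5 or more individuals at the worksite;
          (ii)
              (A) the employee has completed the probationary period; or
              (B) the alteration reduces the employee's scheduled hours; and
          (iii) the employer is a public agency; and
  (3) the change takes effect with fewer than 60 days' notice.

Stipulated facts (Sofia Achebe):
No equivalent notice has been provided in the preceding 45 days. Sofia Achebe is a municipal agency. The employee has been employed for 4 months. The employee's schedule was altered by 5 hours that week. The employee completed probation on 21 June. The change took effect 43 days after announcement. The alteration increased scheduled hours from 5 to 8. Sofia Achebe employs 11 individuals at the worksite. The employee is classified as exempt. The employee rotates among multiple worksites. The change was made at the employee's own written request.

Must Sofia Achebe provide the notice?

(1) not (non-exempt) — holds.
(A) not (fixed location) — met.
(B) not employee-requested — fails.
(i): T OR F → true.
(ii) schedule shift > 12h — fails.
So (a) is not satisfied (T AND F).
(i) ≥ 5 at site — holds.
(A) past probation — satisfied.
(B) hours reduced — not satisfied.
So (ii) is satisfied (T OR F).
(iii) public agency — holds.
(b) = T AND T AND T = true.
(2) = F OR T = true.
(3) < 60 days' notice — met.
Overall = T AND T AND T = true.

Yes — required.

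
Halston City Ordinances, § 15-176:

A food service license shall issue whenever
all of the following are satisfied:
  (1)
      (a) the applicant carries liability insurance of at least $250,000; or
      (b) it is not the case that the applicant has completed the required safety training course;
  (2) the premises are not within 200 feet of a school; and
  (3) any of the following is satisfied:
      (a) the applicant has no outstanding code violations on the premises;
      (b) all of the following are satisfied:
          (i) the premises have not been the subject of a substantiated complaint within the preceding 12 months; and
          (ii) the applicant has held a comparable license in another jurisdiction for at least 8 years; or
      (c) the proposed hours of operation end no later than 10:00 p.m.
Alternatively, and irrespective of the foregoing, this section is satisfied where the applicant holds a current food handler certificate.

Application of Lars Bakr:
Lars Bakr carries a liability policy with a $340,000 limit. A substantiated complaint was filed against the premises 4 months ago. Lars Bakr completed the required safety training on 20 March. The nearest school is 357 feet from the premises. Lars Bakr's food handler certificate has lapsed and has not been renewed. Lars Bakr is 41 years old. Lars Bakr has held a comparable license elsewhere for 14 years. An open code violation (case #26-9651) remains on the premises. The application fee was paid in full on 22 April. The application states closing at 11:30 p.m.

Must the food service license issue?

(a) insurance ≥ $250,000 — satisfied.
(b) not (safety training) — not met.
(1) = T OR F = true.
(2) ≥200 ft from school — met.
(a) no code violations — not met.
(i) no complaint in 12 mo. — not satisfied.
(ii) prior license ≥ 8 yr — holds.
(b) = F AND T = false.
(c) closes by 10 p.m. — not satisfied.
(3): F OR F OR F → false.
Overall = T AND T AND F = false.
Exception (food handler cert.) — not satisfied.
Result: main false OR exception false → false.

No — denied.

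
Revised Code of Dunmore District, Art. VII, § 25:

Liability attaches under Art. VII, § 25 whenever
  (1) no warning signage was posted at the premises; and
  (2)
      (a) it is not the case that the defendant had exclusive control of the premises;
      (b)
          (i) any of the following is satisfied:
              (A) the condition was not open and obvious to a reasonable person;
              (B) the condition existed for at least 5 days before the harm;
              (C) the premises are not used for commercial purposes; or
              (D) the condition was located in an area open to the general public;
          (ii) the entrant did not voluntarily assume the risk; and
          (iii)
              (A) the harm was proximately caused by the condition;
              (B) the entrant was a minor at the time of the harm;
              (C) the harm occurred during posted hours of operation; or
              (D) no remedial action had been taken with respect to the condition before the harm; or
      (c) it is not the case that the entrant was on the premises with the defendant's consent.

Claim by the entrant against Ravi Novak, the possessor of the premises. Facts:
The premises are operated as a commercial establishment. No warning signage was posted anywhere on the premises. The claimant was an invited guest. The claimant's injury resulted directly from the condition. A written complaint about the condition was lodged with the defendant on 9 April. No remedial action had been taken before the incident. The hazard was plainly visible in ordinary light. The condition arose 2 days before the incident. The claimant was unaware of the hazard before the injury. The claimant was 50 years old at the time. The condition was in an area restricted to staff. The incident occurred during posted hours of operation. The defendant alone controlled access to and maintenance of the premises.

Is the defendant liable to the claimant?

(1) no signage posted — holds.
(a) not (exclusive control) — not met.
(A) not open/obvious — fails.
(B) condition ≥5 days old — fails.
(C) not (commercial use) — not met.
(D) public area — not met.
(i) = F OR F OR F OR F = false.
(ii) no assumed risk — holds.
(A) proximate cause — met.
(B) entrant a minor — not satisfied.
(C) during posted hours — holds.
(D) no remedial action — satisfied.
(iii) = T OR F OR T OR T = true.
So (b) is not satisfied (F AND T AND T).
(c) not (consent to enter) — not satisfied.
(2) = F OR F OR F = false.
So Overall is not satisfied (T AND F).

No — not liable.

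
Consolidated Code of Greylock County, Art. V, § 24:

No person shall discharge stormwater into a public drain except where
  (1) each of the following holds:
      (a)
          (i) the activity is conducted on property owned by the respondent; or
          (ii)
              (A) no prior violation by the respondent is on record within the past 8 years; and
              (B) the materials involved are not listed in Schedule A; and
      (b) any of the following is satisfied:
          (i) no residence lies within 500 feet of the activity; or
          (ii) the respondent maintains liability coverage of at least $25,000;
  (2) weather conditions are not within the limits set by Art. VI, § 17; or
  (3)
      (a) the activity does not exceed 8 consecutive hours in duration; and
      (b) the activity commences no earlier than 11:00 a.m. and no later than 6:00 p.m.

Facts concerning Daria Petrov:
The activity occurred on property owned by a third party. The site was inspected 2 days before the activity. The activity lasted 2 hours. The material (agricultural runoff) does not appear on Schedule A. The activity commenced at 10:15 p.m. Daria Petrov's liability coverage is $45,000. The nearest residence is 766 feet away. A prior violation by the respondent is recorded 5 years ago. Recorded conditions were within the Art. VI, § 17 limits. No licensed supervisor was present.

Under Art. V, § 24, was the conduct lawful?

(i) own property — not satisfied.
(A) no prior violation — fails.
(B) not (Schedule A material) — satisfied.
(ii) = F AND T = false.
So (a) is not satisfied (F OR F).
(i) no residence in 500 ft — holds.
(ii) coverage ≥ $25,000 — holds.
(b): T OR T → true.
(1): F AND T → false.
(2) not (weather ok) — not satisfied.
(a) ≤ 8 hrs duration — met.
(b) start within hours — not met.
(3) = T AND F = false.
Overall = F OR F OR F = false.

No — unlawful.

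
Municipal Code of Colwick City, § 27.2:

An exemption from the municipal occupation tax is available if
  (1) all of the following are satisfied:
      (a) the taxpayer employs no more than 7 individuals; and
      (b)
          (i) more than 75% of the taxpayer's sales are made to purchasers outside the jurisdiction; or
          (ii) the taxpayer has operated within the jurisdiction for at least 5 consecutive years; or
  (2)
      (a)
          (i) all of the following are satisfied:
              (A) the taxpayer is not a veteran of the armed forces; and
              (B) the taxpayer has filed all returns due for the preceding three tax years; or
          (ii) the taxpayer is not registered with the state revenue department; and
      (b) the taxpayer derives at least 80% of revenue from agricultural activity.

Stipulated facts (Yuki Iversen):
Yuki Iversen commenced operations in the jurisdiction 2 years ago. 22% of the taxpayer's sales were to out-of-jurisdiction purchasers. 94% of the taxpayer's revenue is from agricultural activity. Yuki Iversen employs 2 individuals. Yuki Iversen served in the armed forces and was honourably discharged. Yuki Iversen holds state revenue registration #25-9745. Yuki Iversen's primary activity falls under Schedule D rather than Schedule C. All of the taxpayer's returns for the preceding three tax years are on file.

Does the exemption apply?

No — not exempt.

(a) ≤ 7 employees — holds.
(i) >75% out-of-jur. sales — not satisfied.
(ii) ≥ 5 yrs in jurisdiction — not met.
(b): F OR F → false.
(1) = T AND F = false.
(A) not (veteran) — not satisfied.
(B) returns current — satisfied.
So (i) is not satisfied (F AND T).
(ii) not (state-registered) — not met.
(a): F OR F → false.
(b) ≥80% agricultural — met.
(2): F AND T → false.
Overall: F OR F → false.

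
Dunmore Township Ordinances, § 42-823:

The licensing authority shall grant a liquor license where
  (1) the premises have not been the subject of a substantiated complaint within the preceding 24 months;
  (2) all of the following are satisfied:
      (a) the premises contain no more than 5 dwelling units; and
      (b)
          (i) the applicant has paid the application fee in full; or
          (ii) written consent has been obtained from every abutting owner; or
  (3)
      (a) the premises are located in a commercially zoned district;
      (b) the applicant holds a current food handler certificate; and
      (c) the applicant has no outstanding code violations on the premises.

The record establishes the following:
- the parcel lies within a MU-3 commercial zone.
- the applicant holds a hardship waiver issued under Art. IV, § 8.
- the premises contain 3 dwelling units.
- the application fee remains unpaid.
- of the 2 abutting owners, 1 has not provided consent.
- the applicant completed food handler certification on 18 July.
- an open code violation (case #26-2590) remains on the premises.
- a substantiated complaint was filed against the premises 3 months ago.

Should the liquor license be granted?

(1) no complaint in 24 mo. — fails.
(a) ≤ 5 units — satisfied.
(i) fee paid — not satisfied.
(ii) all abutters consent — fails.
(b) = F OR F = false.
(2): T AND F → false.
(a) commercially zoned — holds.
(b) food handler cert. — satisfied.
(c) no code violations — fails.
So (3) is not satisfied (T AND T AND F).
Overall: F OR F OR F → false.

No — denied.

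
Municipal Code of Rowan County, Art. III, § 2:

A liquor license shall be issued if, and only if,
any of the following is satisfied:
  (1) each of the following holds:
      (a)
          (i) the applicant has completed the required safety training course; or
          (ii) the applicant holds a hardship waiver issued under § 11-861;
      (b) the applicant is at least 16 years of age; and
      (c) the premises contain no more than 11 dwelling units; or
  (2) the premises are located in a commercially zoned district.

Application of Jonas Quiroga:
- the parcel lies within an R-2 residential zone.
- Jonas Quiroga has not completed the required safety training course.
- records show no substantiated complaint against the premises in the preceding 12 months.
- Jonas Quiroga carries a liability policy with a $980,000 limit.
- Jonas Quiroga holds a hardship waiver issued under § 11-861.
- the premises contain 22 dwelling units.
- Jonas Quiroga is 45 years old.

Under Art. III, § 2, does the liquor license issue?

(i) safety training — fails.
(ii) hardship waiver — met.
(a) = F OR T = true.
(b) age ≥ 16 — met.
(c) ≤ 11 units — not satisfied.
So (1) is not satisfied (T AND T AND F).
(2) commercially zoned — fails.
Overall = F OR F = false.

No — denied.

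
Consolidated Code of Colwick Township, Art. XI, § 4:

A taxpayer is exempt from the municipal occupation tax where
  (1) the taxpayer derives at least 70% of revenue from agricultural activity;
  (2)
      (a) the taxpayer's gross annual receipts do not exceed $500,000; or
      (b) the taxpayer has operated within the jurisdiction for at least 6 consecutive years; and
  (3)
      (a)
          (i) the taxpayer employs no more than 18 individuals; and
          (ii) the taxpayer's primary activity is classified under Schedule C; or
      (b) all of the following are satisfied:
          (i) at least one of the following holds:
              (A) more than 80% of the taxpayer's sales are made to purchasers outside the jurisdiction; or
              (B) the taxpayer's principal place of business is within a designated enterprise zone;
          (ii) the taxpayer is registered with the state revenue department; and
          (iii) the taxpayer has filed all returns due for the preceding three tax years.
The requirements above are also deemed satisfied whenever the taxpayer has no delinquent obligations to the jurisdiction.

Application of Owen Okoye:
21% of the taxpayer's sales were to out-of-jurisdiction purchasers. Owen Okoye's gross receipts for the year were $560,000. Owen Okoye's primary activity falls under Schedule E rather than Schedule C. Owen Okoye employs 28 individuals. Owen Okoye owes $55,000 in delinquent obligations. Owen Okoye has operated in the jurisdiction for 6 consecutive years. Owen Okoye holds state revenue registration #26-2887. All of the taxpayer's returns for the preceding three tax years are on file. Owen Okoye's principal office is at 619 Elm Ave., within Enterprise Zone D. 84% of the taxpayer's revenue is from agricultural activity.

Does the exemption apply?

Yes — exempt.

(1) ≥70% agricultural — satisfied.
(a) receipts ≤ $500,000 — fails.
(b) ≥ 6 yrs in jurisdiction — satisfied.
So (2) is satisfied (F OR T).
(i) ≤ 18 employees — not satisfied.
(ii) Schedule C activity — fails.
(a) = F AND F = false.
(A) >80% out-of-jur. sales — not satisfied.
(B) in enterprise zone — satisfied.
(i): F OR T → true.
(ii) state-registered — holds.
(iii) returns current — met.
(b) = T AND T AND T = true.
So (3) is satisfied (F OR T).
Overall: T AND T AND T → true.
Exception (no delinquency) — not satisfied.
Result: main true OR exception false → true.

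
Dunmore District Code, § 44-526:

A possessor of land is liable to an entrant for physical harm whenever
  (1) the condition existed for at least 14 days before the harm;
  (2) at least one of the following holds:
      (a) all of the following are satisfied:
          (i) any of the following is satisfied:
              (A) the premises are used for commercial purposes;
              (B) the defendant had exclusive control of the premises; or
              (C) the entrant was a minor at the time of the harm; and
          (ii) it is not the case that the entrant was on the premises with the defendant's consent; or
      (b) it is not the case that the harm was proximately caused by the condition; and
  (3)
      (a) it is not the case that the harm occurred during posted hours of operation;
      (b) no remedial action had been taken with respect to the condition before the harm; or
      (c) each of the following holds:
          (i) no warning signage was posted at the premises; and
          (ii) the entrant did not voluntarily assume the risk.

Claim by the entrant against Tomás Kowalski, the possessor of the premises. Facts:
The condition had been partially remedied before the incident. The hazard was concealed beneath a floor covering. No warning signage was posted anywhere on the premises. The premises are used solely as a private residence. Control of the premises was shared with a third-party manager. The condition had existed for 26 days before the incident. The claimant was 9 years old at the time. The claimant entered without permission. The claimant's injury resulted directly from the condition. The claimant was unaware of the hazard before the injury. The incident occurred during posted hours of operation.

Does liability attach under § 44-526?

Yes — liable.

(1) condition ≥14 days old — satisfied.
(A) commercial use — fails.
(B) exclusive control — not satisfied.
(C) entrant a minor — satisfied.
(i) = F OR F OR T = true.
(ii) not (consent to enter) — satisfied.
(a): T AND T → true.
(b) not (proximate cause) — not met.
So (2) is satisfied (T OR F).
(a) not (during posted hours) — not met.
(b) no remedial action — fails.
(i) no signage posted — met.
(ii) no assumed risk — met.
(c): T AND T → true.
So (3) is satisfied (F OR F OR T).
So Overall is satisfied (T AND T AND T).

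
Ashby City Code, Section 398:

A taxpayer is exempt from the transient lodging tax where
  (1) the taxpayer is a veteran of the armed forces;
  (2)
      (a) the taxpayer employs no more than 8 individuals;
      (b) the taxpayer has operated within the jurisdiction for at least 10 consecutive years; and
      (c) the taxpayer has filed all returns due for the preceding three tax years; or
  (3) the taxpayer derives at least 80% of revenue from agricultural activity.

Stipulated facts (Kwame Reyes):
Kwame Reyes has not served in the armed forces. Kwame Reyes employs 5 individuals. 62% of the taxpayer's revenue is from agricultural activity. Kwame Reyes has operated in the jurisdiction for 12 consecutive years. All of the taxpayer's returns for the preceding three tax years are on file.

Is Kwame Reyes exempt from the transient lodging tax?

(1) veteran — fails.
(a) ≤ 8 employees — met.
(b) ≥ 10 yrs in jurisdiction — satisfied.
(c) returns current — satisfied.
(2) = T AND T AND T = true.
(3) ≥80% agricultural — not satisfied.
Overall: F OR T OR F → true.

Yes — exempt.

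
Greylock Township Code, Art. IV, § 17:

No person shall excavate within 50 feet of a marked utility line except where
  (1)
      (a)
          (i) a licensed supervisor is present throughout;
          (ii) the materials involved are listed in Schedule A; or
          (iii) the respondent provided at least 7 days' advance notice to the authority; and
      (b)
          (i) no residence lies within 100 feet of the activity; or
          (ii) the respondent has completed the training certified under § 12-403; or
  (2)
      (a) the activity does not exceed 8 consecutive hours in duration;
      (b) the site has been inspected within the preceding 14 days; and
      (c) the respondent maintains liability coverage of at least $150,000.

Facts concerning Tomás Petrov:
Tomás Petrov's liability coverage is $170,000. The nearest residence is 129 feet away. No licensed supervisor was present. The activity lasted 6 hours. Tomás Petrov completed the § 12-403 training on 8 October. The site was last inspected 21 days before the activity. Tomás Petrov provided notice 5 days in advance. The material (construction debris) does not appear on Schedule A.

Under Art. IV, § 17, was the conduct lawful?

(i) supervisor present — not satisfied.
(ii) Schedule A material — not met.
(iii) ≥7 days' notice — not met.
(a): F OR F OR F → false.
(i) no residence in 100 ft — satisfied.
(ii) training certified — holds.
(b) = T OR T = true.
So (1) is not satisfied (F AND T).
(a) ≤ 8 hrs duration — satisfied.
(b) site inspected — not met.
(c) coverage ≥ $150,000 — satisfied.
(2): T AND F AND T → false.
Overall: F OR F → false.

No — unlawful.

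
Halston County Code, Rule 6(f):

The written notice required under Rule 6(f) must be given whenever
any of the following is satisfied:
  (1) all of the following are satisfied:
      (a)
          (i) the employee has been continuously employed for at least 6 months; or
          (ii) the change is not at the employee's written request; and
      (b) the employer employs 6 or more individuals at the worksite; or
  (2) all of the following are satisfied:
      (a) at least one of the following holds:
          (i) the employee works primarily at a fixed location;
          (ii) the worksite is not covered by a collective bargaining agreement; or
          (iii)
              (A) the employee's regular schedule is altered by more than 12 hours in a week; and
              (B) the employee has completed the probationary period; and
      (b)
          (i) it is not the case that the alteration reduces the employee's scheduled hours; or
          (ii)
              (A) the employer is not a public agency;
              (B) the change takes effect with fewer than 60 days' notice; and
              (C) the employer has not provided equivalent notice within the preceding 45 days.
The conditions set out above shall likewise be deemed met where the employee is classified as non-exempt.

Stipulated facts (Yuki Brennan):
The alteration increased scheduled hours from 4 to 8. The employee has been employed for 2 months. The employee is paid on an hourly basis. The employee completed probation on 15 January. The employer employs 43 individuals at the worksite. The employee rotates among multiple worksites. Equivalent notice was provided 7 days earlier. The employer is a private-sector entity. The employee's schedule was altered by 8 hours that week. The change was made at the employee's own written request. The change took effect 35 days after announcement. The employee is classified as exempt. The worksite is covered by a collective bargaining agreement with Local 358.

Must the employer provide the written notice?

No — not required.

(i) tenure ≥ 6 mo. — not met.
(ii) not employee-requested — not met.
So (a) is not satisfied (F OR F).
(b) ≥ 6 at site — met.
So (1) is not satisfied (F AND T).
(i) fixed location — not met.
(ii) no CBA — not satisfied.
(A) schedule shift > 12h — fails.
(B) past probation — satisfied.
(iii) = F AND T = false.
(a): F OR F OR F → false.
(i) not (hours reduced) — holds.
(A) not (public agency) — met.
(B) < 60 days' notice — met.
(C) no recent notice — not satisfied.
So (ii) is not satisfied (T AND T AND F).
(b) = T OR F = true.
So (2) is not satisfied (F AND T).
Overall: F OR F → false.
Exception (non-exempt) — not satisfied.
Result: main false OR exception false → false.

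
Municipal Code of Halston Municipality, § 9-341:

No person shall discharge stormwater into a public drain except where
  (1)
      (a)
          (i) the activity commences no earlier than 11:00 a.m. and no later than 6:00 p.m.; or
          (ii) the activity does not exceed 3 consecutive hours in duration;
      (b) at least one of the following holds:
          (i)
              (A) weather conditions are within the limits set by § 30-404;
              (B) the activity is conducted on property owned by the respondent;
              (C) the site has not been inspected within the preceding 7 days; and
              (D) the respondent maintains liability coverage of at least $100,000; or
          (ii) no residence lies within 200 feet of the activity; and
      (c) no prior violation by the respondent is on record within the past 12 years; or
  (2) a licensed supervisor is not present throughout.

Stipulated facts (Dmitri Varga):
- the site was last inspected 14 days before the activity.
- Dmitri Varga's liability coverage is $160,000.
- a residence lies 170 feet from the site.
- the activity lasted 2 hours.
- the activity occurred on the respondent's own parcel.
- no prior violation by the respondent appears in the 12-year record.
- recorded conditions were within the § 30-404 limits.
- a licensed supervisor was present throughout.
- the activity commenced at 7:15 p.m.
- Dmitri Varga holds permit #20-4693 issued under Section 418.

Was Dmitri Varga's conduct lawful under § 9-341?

(i) start within hours — not met.
(ii) ≤ 3 hrs duration — holds.
(a): F OR T → true.
(A) weather ok — holds.
(B) own property — satisfied.
(C) not (site inspected) — met.
(D) coverage ≥ $100,000 — holds.
(i): T AND T AND T AND T → true.
(ii) no residence in 200 ft — fails.
(b): T OR F → true.
(c) no prior violation — met.
(1) = T AND T AND T = true.
(2) not (supervisor present) — fails.
So Overall is satisfied (T OR F).

Yes — lawful.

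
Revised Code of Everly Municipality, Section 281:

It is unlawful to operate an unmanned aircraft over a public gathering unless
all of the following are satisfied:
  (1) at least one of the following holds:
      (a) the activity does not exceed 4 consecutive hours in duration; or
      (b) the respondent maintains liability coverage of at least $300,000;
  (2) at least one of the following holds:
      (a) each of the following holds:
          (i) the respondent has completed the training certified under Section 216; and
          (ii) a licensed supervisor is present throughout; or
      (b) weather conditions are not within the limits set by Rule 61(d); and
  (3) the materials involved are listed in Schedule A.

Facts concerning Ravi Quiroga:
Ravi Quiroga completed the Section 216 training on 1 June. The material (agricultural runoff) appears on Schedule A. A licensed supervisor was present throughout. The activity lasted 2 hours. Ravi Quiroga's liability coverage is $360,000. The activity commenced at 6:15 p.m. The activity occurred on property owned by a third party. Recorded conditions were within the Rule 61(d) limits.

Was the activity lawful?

Yes — lawful.

(a) ≤ 4 hrs duration — satisfied.
(b) coverage ≥ $300,000 — holds.
So (1) is satisfied (T OR T).
(i) training certified — holds.
(ii) supervisor present — satisfied.
(a): T AND T → true.
(b) not (weather ok) — not satisfied.
So (2) is satisfied (T OR F).
(3) Schedule A material — holds.
So Overall is satisfied (T AND T AND T).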